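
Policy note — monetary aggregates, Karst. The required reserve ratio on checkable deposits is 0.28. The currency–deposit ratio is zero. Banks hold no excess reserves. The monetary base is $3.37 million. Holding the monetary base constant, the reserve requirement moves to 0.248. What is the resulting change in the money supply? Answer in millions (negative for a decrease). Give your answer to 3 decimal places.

Initially m₁ = 1 / (0.28) ≈ 3.57143, so M₁ = 3.57143 × 3.37 ≈ 12.0357 million.
After the change m₂ = 1 / (0.248) ≈ 4.03226, so M₂ = 4.03226 × 3.37 ≈ 13.5887 million.
ΔM = M₂ − M₁ = 13.5887 − 12.0357 = 1.553 million.

$1.553 million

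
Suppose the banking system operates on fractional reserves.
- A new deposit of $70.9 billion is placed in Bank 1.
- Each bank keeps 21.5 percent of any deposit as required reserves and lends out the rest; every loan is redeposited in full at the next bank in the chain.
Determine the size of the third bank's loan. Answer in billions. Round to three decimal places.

Each bank lends a fraction (1 − rr) = 0.7850 of the deposit it receives, so Bank 3 receives 70.9·0.7850^2 and lends 70.9·0.7850^3 ≈ 34.2969 billion.

$34.297 billion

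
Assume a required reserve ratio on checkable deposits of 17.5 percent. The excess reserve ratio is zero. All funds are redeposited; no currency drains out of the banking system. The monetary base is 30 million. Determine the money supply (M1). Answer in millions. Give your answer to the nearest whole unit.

With no currency drain or excess reserves, the money multiplier is m = 1/rr = 1/0.175 ≈ 5.7143.
Money supply M = m × MB = 5.7143 × 30 = 171.429 million.

171 million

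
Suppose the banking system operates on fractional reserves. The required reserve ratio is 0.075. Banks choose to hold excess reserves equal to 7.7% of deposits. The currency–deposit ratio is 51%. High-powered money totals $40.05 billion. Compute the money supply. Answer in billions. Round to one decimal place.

The money multiplier is m = (1 + c) / (rr + e + c) = (1 + 0.51) / (0.075 + 0.077 + 0.51) ≈ 2.2810.
So M = m × MB = 2.2810 × 40.05 ≈ 91.3541 billion.

$91.4 billion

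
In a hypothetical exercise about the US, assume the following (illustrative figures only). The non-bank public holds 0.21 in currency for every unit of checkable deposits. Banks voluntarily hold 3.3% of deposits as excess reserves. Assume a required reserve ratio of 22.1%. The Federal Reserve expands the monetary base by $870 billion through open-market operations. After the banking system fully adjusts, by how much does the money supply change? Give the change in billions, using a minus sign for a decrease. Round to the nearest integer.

$2269 billion

The money multiplier is m = (1 + c) / (rr + e + c) = (1 + 0.21) / (0.221 + 0.033 + 0.21) ≈ 2.6078.
The purchase adds 870 billion of base, so ΔM = m × ΔMB = 2.6078 × (+870) = 2268.786 billion.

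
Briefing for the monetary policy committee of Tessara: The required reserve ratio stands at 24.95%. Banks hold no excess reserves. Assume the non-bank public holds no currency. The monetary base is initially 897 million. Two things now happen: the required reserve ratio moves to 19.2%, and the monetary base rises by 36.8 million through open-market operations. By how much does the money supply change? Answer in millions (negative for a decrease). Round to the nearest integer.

1268 million

Before: m₁ = 1 / (0.2495) ≈ 4.0080, MB₁ = 897, so M₁ = 4.0080 × 897 = 3595.176 million.
After: m₂ = 1 / (0.192) ≈ 5.2083, MB₂ = 897 + 36.8 = 933.8, so M₂ = 5.2083 × 933.8 ≈ 4863.5105 million.
ΔM = M₂ − M₁ = 4863.5105 − 3595.176 = 1268.3345 million.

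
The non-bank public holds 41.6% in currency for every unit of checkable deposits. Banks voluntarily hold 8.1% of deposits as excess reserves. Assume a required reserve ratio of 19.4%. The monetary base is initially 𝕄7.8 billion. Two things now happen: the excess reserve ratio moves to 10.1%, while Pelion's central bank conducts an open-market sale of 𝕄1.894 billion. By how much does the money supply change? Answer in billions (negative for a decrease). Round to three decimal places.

-4.222 billion

Before: m₁ = (1 + 0.416) / (0.194 + 0.081 + 0.416) ≈ 2.04920, MB₁ = 7.8, so M₁ = 2.04920 × 7.8 ≈ 15.9838 billion.
After: m₂ = (1 + 0.416) / (0.194 + 0.101 + 0.416) ≈ 1.99156, MB₂ = 7.8 − 1.894 = 5.906, so M₂ = 1.99156 × 5.906 ≈ 11.7622 billion.
ΔM = M₂ − M₁ = 11.7622 − 15.9838 = -4.2216 billion.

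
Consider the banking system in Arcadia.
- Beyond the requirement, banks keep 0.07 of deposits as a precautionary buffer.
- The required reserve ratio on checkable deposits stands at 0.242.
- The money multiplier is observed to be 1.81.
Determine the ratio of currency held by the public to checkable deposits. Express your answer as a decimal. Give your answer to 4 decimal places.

0.5374

Using m = 1.81. From m = (1 + c)/(c + rr + e), rearranging gives 1 + c = m·(c + rr + e), so c·(1 − m) = m·(rr + e) − 1.
Hence c = [m·(rr + e) − 1]/(1 − m) = [1.81 × (0.242 + 0.07) − 1] / (1 − 1.81) ≈ 0.537383.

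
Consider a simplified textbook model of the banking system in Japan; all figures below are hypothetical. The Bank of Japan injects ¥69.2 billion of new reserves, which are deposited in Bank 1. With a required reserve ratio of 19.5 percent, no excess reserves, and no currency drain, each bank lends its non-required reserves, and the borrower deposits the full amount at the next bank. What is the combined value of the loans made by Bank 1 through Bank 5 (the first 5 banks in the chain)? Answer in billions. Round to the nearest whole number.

¥189 billion

Bank i lends (1 − rr)^i of the original deposit: Bank 1 lends 69.2·0.8050 = 55.7060, Bank 2 lends 69.2·0.8050² ≈ 44.8433, and so on.
Summing a geometric series: total = 69.2·[0.8050·(1 − 0.8050^5) / (1 − 0.8050)] ≈ 189.1008 billion.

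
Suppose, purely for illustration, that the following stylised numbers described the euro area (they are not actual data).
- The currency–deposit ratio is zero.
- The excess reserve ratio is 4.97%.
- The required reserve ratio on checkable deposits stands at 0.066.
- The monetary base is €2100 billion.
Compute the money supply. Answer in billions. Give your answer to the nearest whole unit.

€18150 billion

The money multiplier is m = 1 / (rr + e) = 1 / (0.066 + 0.0497) ≈ 8.64304.
So M = m × MB = 8.64304 × 2100 = 18150.384 billion.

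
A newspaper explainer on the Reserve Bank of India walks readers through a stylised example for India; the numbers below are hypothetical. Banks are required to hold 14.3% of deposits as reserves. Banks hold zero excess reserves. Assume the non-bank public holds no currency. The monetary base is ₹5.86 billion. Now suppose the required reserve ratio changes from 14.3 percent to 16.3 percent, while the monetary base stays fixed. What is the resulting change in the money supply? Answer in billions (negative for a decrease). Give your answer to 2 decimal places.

Initially m₁ = 1 / (0.143) ≈ 6.9930, so M₁ = 6.9930 × 5.86 ≈ 40.979 billion.
After the change m₂ = 1 / (0.163) ≈ 6.1350, so M₂ = 6.1350 × 5.86 = 35.9511 billion.
ΔM = M₂ − M₁ = 35.9511 − 40.979 = -5.0279 billion.

-5.03 billion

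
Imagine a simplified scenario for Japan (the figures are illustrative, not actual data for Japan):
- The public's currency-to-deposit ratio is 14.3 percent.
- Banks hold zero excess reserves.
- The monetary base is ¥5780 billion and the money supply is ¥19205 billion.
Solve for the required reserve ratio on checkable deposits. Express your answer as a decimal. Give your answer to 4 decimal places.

Using m = M/MB = 19205/5780 ≈ 3.322664. Since m = (1 + c)/(c + rr + e), the denominator satisfies c + rr + e = (1 + c)/m = (1 + 0.143) / 3.322664 ≈ 0.344001.
With c = 0.143 and e = 0, the required reserve ratio on checkable deposits is 0.344001 − 0.143 − 0 = 0.201001.

0.2010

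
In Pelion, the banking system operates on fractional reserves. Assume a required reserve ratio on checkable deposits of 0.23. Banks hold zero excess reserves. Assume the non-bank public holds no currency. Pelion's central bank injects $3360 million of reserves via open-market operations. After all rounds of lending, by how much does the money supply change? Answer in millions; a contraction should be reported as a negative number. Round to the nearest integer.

The simple money multiplier is m = 1/rr = 1/0.23 ≈ 4.34783.
An open-market purchase increases the monetary base by 3360 million, so ΔM = m × ΔMB = 4.34783 × 3360 = 14608.7088 million.

$14609 million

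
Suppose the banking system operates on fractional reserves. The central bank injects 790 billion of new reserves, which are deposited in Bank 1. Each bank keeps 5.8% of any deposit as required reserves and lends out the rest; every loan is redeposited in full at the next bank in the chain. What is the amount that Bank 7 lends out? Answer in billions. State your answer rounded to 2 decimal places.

Each bank lends a fraction (1 − rr) = 0.9420 of the deposit it receives, so Bank 7 receives 790·0.9420^6 and lends 790·0.9420^7 ≈ 519.9761 billion.

519.98 billion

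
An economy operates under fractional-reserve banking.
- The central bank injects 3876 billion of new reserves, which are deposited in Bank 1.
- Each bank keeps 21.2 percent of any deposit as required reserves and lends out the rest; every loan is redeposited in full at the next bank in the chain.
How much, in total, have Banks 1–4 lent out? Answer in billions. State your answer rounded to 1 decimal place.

Bank i lends (1 − rr)^i of the original deposit: Bank 1 lends 3876·0.7880 = 3054.2880, Bank 2 lends 3876·0.7880² ≈ 2406.7789, and so on.
Summing a geometric series: total = 3876·[0.7880·(1 − 0.7880^4) / (1 − 0.7880)] ≈ 8852.0837 billion.

8852.1 billion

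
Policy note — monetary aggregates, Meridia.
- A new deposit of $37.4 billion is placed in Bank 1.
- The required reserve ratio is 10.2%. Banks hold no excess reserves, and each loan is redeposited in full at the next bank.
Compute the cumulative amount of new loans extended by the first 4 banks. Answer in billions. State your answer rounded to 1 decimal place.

$115.1 billion

Bank i lends (1 − rr)^i of the original deposit: Bank 1 lends 37.4·0.8980 = 33.5852, Bank 2 lends 37.4·0.8980² ≈ 30.1595, and so on.
Summing a geometric series: total = 37.4·[0.8980·(1 − 0.8980^4) / (1 − 0.8980)] ≈ 115.1487 billion.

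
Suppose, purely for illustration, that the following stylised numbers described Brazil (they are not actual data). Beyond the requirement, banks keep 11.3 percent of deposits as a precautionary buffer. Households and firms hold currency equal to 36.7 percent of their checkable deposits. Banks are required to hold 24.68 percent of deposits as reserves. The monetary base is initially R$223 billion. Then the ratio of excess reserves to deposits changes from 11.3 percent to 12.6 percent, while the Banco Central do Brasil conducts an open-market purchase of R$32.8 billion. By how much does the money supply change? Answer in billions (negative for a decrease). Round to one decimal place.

Before: m₁ = (1 + 0.367) / (0.2468 + 0.113 + 0.367) ≈ 1.88085, MB₁ = 223, so M₁ = 1.88085 × 223 ≈ 419.4296 billion.
After: m₂ = (1 + 0.367) / (0.2468 + 0.126 + 0.367) ≈ 1.84780, MB₂ = 223 + 32.8 = 255.8, so M₂ = 1.84780 × 255.8 ≈ 472.6672 billion.
ΔM = M₂ − M₁ = 472.6672 − 419.4296 = 53.2376 billion.

R$53.2 billion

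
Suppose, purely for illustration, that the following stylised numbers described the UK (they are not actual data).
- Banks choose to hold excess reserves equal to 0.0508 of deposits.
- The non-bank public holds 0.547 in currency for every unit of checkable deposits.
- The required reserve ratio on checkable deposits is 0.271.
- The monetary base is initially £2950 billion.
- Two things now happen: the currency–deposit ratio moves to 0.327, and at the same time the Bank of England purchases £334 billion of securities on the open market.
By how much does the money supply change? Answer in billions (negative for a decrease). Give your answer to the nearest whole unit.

Before: m₁ = (1 + 0.547) / (0.271 + 0.0508 + 0.547) ≈ 1.78062, MB₁ = 2950, so M₁ = 1.78062 × 2950 = 5252.829 billion.
After: m₂ = (1 + 0.327) / (0.271 + 0.0508 + 0.327) ≈ 2.04531, MB₂ = 2950 + 334 = 3284, so M₂ = 2.04531 × 3284 ≈ 6716.798 billion.
ΔM = M₂ − M₁ = 6716.798 − 5252.829 = 1463.969 billion.

£1464 billion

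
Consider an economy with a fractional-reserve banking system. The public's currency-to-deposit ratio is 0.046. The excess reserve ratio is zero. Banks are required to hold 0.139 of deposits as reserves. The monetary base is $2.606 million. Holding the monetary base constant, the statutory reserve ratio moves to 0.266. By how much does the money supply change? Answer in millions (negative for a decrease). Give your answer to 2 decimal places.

Initially m₁ = (1 + 0.046) / (0.139 + 0.046) ≈ 5.6541, so M₁ = 5.6541 × 2.606 ≈ 14.7346 million.
After the change m₂ = (1 + 0.046) / (0.266 + 0.046) ≈ 3.3526, so M₂ = 3.3526 × 2.606 ≈ 8.7369 million.
ΔM = M₂ − M₁ = 8.7369 − 14.7346 = -5.9977 million.

-6.00 million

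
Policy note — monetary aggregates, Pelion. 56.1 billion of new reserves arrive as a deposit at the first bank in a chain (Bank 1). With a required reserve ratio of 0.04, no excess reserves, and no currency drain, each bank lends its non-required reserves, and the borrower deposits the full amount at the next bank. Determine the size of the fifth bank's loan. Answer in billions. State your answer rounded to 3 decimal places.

45.742 billion

Each bank lends a fraction (1 − rr) = 0.9600 of the deposit it receives, so Bank 5 receives 56.1·0.9600^4 and lends 56.1·0.9600^5 ≈ 45.7424 billion.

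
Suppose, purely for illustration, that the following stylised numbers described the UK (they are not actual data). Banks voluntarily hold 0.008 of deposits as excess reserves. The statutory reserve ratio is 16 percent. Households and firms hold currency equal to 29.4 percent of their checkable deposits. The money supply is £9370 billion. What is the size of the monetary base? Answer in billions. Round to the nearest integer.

The money multiplier is m = (1 + c) / (rr + e + c) = (1 + 0.294) / (0.16 + 0.008 + 0.294) ≈ 2.80087.
MB = M / m = 9370 / 2.80087 ≈ 3345.3891 billion.

£3345 billion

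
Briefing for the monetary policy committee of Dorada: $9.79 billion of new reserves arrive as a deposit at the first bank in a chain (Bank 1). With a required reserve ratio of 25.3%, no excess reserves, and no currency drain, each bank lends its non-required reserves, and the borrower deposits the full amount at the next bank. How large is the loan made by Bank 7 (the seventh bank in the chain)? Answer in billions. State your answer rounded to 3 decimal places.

Each bank lends a fraction (1 − rr) = 0.7470 of the deposit it receives, so Bank 7 receives 9.79·0.7470^6 and lends 9.79·0.7470^7 ≈ 1.2707 billion.

$1.271 billion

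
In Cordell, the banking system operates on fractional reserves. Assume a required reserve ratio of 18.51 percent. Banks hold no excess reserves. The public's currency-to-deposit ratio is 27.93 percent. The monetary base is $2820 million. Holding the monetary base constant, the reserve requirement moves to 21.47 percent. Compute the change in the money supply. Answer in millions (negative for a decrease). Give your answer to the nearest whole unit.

Initially m₁ = (1 + 0.2793) / (0.1851 + 0.2793) ≈ 2.75474, so M₁ = 2.75474 × 2820 = 7768.3668 million.
After the change m₂ = (1 + 0.2793) / (0.2147 + 0.2793) ≈ 2.58968, so M₂ = 2.58968 × 2820 = 7302.8976 million.
ΔM = M₂ − M₁ = 7302.8976 − 7768.3668 = -465.4692 million.

-465 million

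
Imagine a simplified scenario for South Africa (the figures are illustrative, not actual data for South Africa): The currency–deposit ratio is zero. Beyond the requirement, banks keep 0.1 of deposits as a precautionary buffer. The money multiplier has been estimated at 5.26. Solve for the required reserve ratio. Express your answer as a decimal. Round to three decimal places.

0.090

Using m = 5.26. Since m = (1 + c)/(c + rr + e), the denominator satisfies c + rr + e = (1 + c)/m = (1 + 0) / 5.26 ≈ 0.190114.
With c = 0 and e = 0.1, the required reserve ratio is 0.190114 − 0 − 0.1 = 0.090114.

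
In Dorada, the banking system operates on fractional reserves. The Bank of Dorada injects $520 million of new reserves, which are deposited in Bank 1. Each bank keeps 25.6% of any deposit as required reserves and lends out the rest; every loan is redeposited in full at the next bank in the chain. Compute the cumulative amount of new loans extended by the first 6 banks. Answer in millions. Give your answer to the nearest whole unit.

$1255 million

Bank i lends (1 − rr)^i of the original deposit: Bank 1 lends 520·0.7440 = 386.8800, Bank 2 lends 520·0.7440² ≈ 287.8387, and so on.
Summing a geometric series: total = 520·[0.7440·(1 − 0.7440^6) / (1 − 0.7440)] ≈ 1254.9351 million.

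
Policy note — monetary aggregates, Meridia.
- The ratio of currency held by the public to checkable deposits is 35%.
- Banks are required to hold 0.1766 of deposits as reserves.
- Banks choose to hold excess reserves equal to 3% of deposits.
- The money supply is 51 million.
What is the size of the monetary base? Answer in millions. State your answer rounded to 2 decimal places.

21.03 million

The money multiplier is m = (1 + c) / (rr + e + c) = (1 + 0.35) / (0.1766 + 0.03 + 0.35) ≈ 2.42544.
MB = M / m = 51 / 2.42544 ≈ 21.0271 million.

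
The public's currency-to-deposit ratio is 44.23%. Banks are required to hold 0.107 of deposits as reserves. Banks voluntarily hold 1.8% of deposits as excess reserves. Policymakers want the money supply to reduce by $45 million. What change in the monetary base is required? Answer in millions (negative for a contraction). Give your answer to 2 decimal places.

The money multiplier is m = (1 + c) / (rr + e + c) = (1 + 0.4423) / (0.107 + 0.018 + 0.4423) ≈ 2.54239.
ΔMB = ΔM / m = (−45) / 2.54239 ≈ -17.6999 million.

-17.70 million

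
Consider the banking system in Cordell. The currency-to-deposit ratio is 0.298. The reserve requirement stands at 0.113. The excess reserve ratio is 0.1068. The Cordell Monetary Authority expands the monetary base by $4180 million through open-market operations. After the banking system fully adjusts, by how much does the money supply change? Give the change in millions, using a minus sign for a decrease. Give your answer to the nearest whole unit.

$10478 million

The money multiplier is m = (1 + c) / (rr + e + c) = (1 + 0.298) / (0.113 + 0.1068 + 0.298) ≈ 2.50676.
The purchase adds 4180 million of base, so ΔM = m × ΔMB = 2.50676 × (+4180) = 10478.2568 million.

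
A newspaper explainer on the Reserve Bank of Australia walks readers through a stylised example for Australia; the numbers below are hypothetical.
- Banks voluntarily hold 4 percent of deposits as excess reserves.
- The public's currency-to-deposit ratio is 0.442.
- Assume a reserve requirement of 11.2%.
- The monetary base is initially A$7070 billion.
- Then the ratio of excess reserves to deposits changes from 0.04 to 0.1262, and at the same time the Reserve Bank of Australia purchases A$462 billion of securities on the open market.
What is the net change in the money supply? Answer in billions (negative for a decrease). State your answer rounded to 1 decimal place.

Before: m₁ = (1 + 0.442) / (0.112 + 0.04 + 0.442) ≈ 2.427609, MB₁ = 7070, so M₁ = 2.427609 × 7070 ≈ 17163.1956 billion.
After: m₂ = (1 + 0.442) / (0.112 + 0.1262 + 0.442) ≈ 2.119965, MB₂ = 7070 + 462 = 7532, so M₂ = 2.119965 × 7532 ≈ 15967.5764 billion.
ΔM = M₂ − M₁ = 15967.5764 − 17163.1956 = -1195.6192 billion.

-1195.6 billion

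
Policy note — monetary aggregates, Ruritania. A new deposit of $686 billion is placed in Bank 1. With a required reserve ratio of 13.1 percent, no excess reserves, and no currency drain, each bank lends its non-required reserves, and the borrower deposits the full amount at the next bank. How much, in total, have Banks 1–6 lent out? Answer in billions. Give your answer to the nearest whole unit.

$2591 billion

Bank i lends (1 − rr)^i of the original deposit: Bank 1 lends 686·0.8690 = 596.1340, Bank 2 lends 686·0.8690² ≈ 518.0404, and so on.
Summing a geometric series: total = 686·[0.8690·(1 − 0.8690^6) / (1 − 0.8690)] ≈ 2590.9337 billion.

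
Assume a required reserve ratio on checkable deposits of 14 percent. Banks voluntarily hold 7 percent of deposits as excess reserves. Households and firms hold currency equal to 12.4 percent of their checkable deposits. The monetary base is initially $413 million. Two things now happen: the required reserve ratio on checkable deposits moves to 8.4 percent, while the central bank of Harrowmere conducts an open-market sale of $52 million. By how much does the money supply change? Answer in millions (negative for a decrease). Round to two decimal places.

Before: m₁ = (1 + 0.124) / (0.14 + 0.07 + 0.124) ≈ 3.365269, MB₁ = 413, so M₁ = 3.365269 × 413 ≈ 1389.8561 million.
After: m₂ = (1 + 0.124) / (0.084 + 0.07 + 0.124) ≈ 4.043165, MB₂ = 413 − 52 = 361, so M₂ = 4.043165 × 361 ≈ 1459.5826 million.
ΔM = M₂ − M₁ = 1459.5826 − 1389.8561 = 69.7265 million.

$69.73 million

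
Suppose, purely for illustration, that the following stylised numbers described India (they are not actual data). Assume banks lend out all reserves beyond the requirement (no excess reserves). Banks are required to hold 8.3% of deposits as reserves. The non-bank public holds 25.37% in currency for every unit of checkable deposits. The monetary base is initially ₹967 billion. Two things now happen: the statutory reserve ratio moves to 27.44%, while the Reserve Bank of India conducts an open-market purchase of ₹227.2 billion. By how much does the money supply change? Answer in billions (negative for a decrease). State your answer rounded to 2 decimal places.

Before: m₁ = (1 + 0.2537) / (0.083 + 0.2537) ≈ 3.7234927, MB₁ = 967, so M₁ = 3.7234927 × 967 ≈ 3600.6174 billion.
After: m₂ = (1 + 0.2537) / (0.2744 + 0.2537) = 2.3739822, MB₂ = 967 + 227.2 = 1194.2, so M₂ = 2.3739822 × 1194.2 ≈ 2835.0095 billion.
ΔM = M₂ − M₁ = 2835.0095 − 3600.6174 = -765.6079 billion.

-765.61 billion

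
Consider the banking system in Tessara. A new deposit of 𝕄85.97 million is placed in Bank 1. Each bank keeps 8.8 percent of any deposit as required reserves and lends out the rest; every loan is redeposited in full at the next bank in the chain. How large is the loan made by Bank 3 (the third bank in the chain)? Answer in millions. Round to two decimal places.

Each bank lends a fraction (1 − rr) = 0.9120 of the deposit it receives, so Bank 3 receives 85.97·0.9120^2 and lends 85.97·0.9120^3 ≈ 65.2126 million.

𝕄65.21 million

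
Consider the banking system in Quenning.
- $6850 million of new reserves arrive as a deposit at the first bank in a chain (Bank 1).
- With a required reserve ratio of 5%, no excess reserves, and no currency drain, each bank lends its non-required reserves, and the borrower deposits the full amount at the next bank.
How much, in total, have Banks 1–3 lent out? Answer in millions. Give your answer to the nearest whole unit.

Bank i lends (1 − rr)^i of the original deposit: Bank 1 lends 6850·0.9500 = 6507.5000, Bank 2 lends 6850·0.9500² = 6182.1250, and so on.
Summing a geometric series: total = 6850·[0.9500·(1 − 0.9500^3) / (1 − 0.9500)] ≈ 18562.6437 million.

$18563 million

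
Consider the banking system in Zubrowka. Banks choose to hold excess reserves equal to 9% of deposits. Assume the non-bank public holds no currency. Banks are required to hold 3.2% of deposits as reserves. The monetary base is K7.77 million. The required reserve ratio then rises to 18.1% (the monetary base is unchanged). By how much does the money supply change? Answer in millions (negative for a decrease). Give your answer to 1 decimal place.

Initially m₁ = 1 / (0.032 + 0.09) ≈ 8.1967, so M₁ = 8.1967 × 7.77 ≈ 63.6884 million.
After the change m₂ = 1 / (0.181 + 0.09) ≈ 3.69, so M₂ = 3.69 × 7.77 = 28.6713 million.
ΔM = M₂ − M₁ = 28.6713 − 63.6884 = -35.0171 million.

-35.0 million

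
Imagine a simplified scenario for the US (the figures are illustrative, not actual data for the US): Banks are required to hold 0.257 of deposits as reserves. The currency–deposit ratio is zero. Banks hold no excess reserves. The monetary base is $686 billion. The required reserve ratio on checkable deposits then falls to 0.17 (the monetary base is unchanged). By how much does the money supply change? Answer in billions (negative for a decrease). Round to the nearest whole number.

Initially m₁ = 1 / (0.257) ≈ 3.8911, so M₁ = 3.8911 × 686 = 2669.2946 billion.
After the change m₂ = 1 / (0.17) ≈ 5.8824, so M₂ = 5.8824 × 686 = 4035.3264 billion.
ΔM = M₂ − M₁ = 4035.3264 − 2669.2946 = 1366.0318 billion.

$1366 billion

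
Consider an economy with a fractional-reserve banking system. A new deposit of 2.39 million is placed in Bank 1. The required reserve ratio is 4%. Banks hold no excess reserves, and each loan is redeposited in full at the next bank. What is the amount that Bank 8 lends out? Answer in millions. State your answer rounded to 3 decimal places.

1.724 million

Each bank lends a fraction (1 − rr) = 0.9600 of the deposit it receives, so Bank 8 receives 2.39·0.9600^7 and lends 2.39·0.9600^8 ≈ 1.7241 million.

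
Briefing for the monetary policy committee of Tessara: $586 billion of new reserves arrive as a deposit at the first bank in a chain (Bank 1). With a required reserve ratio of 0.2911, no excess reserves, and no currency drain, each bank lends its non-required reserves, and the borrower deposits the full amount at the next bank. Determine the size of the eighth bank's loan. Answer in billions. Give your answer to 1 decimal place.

$37.4 billion

Each bank lends a fraction (1 − rr) = 0.7089 of the deposit it receives, so Bank 8 receives 586·0.7089^7 and lends 586·0.7089^8 ≈ 37.3747 billion.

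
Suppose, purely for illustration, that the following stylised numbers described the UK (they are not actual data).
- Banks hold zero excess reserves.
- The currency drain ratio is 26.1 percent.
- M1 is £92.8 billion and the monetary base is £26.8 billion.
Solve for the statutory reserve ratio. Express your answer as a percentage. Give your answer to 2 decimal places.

10.32%

Using m = M/MB = 92.8/26.8 ≈ 3.462687. Since m = (1 + c)/(c + rr + e), the denominator satisfies c + rr + e = (1 + c)/m = (1 + 0.261) / 3.462687 ≈ 0.364168.
With c = 0.261 and e = 0, the statutory reserve ratio is 0.364168 − 0.261 − 0 = 0.103168.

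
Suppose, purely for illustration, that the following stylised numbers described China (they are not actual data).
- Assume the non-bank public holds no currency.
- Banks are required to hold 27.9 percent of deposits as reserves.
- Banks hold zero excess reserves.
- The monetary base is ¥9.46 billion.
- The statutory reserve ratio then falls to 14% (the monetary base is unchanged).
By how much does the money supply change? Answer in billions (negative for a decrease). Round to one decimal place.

¥33.7 billion

Initially m₁ = 1 / (0.279) ≈ 3.5842, so M₁ = 3.5842 × 9.46 ≈ 33.9065 billion.
After the change m₂ = 1 / (0.14) ≈ 7.1429, so M₂ = 7.1429 × 9.46 ≈ 67.5718 billion.
ΔM = M₂ − M₁ = 67.5718 − 33.9065 = 33.6653 billion.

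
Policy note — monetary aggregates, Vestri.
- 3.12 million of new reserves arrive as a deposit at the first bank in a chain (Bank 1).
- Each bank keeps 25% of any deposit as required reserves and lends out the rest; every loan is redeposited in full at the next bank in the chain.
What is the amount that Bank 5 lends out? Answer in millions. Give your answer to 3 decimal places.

Each bank lends a fraction (1 − rr) = 0.7500 of the deposit it receives, so Bank 5 receives 3.12·0.7500^4 and lends 3.12·0.7500^5 ≈ 0.7404 million.

0.740 million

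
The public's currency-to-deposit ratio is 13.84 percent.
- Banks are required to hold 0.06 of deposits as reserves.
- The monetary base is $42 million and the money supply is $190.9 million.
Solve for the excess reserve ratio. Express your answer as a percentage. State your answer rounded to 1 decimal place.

Using m = M/MB = 190.9/42 ≈ 4.545238. Since m = (1 + c)/(c + rr + e), the denominator satisfies c + rr + e = (1 + c)/m = (1 + 0.1384) / 4.545238 ≈ 0.250460.
With c = 0.1384 and rr = 0.06, the excess reserve ratio is 0.250460 − 0.1384 − 0.06 = 0.05206.

5.2%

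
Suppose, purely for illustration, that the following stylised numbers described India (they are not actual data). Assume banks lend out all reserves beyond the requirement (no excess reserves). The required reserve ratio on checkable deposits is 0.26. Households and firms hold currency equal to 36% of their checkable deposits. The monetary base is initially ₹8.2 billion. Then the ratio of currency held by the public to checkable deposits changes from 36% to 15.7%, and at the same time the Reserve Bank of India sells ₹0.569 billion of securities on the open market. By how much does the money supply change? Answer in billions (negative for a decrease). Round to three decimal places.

Before: m₁ = (1 + 0.36) / (0.26 + 0.36) ≈ 2.19355, MB₁ = 8.2, so M₁ = 2.19355 × 8.2 ≈ 17.9871 billion.
After: m₂ = (1 + 0.157) / (0.26 + 0.157) ≈ 2.77458, MB₂ = 8.2 − 0.569 = 7.631, so M₂ = 2.77458 × 7.631 ≈ 21.1728 billion.
ΔM = M₂ − M₁ = 21.1728 − 17.9871 = 3.1857 billion.

₹3.186 billion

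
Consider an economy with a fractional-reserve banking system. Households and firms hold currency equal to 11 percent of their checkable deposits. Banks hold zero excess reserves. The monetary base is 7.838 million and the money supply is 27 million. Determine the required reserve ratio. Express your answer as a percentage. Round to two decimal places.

Using m = M/MB = 27/7.838 ≈ 3.444756. Since m = (1 + c)/(c + rr + e), the denominator satisfies c + rr + e = (1 + c)/m = (1 + 0.11) / 3.444756 ≈ 0.322229.
With c = 0.11 and e = 0, the required reserve ratio is 0.322229 − 0.11 − 0 = 0.212229.

21.22%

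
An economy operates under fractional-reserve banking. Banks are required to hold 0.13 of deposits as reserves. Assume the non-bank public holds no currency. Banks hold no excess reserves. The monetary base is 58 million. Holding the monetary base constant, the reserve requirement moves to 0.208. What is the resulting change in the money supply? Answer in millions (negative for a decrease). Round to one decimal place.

-167.3 million

Initially m₁ = 1 / (0.13) ≈ 7.6923, so M₁ = 7.6923 × 58 = 446.1534 million.
After the change m₂ = 1 / (0.208) ≈ 4.8077, so M₂ = 4.8077 × 58 = 278.8466 million.
ΔM = M₂ − M₁ = 278.8466 − 446.1534 = -167.3068 million.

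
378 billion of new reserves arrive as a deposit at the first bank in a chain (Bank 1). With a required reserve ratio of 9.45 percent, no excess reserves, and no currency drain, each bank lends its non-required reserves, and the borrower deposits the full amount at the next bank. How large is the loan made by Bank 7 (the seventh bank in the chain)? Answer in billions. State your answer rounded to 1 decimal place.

Each bank lends a fraction (1 − rr) = 0.9055 of the deposit it receives, so Bank 7 receives 378·0.9055^6 and lends 378·0.9055^7 ≈ 188.6735 billion.

188.7 billion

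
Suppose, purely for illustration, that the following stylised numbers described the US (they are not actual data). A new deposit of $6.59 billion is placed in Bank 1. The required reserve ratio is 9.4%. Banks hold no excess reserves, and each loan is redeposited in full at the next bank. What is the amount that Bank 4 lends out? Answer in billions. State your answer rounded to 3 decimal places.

$4.440 billion

Each bank lends a fraction (1 − rr) = 0.9060 of the deposit it receives, so Bank 4 receives 6.59·0.9060^3 and lends 6.59·0.9060^4 ≈ 4.4402 billion.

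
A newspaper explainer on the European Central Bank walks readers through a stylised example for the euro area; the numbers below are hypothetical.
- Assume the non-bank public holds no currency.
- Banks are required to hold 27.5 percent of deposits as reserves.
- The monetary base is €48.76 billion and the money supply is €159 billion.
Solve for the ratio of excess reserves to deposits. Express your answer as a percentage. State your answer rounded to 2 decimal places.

3.17%

Using m = M/MB = 159/48.76 ≈ 3.260870. Since m = (1 + c)/(c + rr + e), the denominator satisfies c + rr + e = (1 + c)/m = (1 + 0) / 3.260870 ≈ 0.306667.
With c = 0 and rr = 0.275, the ratio of excess reserves to deposits is 0.306667 − 0 − 0.275 = 0.031667.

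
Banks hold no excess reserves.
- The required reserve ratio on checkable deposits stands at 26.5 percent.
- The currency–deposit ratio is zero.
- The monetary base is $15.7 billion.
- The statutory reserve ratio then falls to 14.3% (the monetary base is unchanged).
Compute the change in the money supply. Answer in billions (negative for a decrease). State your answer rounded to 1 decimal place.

Initially m₁ = 1 / (0.265) ≈ 3.7736, so M₁ = 3.7736 × 15.7 ≈ 59.2455 billion.
After the change m₂ = 1 / (0.143) ≈ 6.9930, so M₂ = 6.9930 × 15.7 = 109.7901 billion.
ΔM = M₂ − M₁ = 109.7901 − 59.2455 = 50.5446 billion.

$50.5 billion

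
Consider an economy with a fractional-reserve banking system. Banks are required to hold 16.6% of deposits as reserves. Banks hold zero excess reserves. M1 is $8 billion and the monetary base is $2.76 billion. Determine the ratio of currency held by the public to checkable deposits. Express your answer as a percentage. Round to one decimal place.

Using m = M/MB = 8/2.76 ≈ 2.898551. From m = (1 + c)/(c + rr + e), rearranging gives 1 + c = m·(c + rr + e), so c·(1 − m) = m·(rr + e) − 1.
Hence c = [m·(rr + e) − 1]/(1 − m) = [2.898551 × (0.166 + 0) − 1] / (1 − 2.898551) ≈ 0.273282.

27.3%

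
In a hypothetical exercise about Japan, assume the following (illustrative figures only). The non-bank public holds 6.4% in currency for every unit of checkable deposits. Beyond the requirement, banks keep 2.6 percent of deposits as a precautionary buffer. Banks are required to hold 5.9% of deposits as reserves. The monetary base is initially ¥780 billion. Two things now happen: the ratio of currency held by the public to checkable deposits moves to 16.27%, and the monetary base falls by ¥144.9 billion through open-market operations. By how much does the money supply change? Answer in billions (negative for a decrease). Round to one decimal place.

-2588.8 billion

Before: m₁ = (1 + 0.064) / (0.059 + 0.026 + 0.064) ≈ 7.14094, MB₁ = 780, so M₁ = 7.14094 × 780 = 5569.9332 billion.
After: m₂ = (1 + 0.1627) / (0.059 + 0.026 + 0.1627) ≈ 4.69398, MB₂ = 780 − 144.9 = 635.1, so M₂ = 4.69398 × 635.1 ≈ 2981.1467 billion.
ΔM = M₂ − M₁ = 2981.1467 − 5569.9332 = -2588.7865 billion.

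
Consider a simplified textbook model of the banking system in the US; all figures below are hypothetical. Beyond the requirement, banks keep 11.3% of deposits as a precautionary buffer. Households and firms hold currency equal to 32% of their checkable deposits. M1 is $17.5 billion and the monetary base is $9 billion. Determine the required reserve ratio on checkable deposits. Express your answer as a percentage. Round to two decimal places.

24.59%

Using m = M/MB = 17.5/9 ≈ 1.944444. Since m = (1 + c)/(c + rr + e), the denominator satisfies c + rr + e = (1 + c)/m = (1 + 0.32) / 1.944444 ≈ 0.678857.
With c = 0.32 and e = 0.113, the required reserve ratio on checkable deposits is 0.678857 − 0.32 − 0.113 = 0.245857.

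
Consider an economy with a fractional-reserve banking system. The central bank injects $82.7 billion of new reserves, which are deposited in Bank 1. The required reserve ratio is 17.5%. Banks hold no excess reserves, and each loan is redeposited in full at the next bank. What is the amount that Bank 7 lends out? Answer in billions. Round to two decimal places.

Each bank lends a fraction (1 − rr) = 0.8250 of the deposit it receives, so Bank 7 receives 82.7·0.8250^6 and lends 82.7·0.8250^7 ≈ 21.5121 billion.

$21.51 billion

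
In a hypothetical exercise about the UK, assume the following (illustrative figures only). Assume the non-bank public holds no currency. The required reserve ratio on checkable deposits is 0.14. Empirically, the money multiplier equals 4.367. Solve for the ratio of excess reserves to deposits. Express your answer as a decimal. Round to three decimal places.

Using m = 4.367. Since m = (1 + c)/(c + rr + e), the denominator satisfies c + rr + e = (1 + c)/m = (1 + 0) / 4.367 ≈ 0.228990.
With c = 0 and rr = 0.14, the ratio of excess reserves to deposits is 0.228990 − 0 − 0.14 = 0.08899.

0.089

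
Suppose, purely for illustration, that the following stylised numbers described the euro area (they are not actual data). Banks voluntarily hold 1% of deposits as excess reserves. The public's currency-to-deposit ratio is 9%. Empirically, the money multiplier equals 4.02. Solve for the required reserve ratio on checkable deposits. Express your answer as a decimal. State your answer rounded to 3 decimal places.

Using m = 4.02. Since m = (1 + c)/(c + rr + e), the denominator satisfies c + rr + e = (1 + c)/m = (1 + 0.09) / 4.02 ≈ 0.271144.
With c = 0.09 and e = 0.01, the required reserve ratio on checkable deposits is 0.271144 − 0.09 − 0.01 = 0.171144.

0.171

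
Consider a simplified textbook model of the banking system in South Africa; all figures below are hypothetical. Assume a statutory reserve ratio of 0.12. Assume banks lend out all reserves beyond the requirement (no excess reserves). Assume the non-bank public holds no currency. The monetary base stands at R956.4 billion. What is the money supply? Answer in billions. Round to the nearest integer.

R7970 billion

With no currency drain or excess reserves, the money multiplier is m = 1/rr = 1/0.12 ≈ 8.3333.
Money supply M = m × MB = 8.3333 × 956.4 ≈ 7969.9681 billion.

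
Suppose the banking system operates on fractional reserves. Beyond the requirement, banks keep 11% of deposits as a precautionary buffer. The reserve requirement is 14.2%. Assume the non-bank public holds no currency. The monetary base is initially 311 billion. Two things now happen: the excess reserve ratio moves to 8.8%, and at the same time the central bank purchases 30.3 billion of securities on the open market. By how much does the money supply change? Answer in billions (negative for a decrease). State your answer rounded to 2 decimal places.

Before: m₁ = 1 / (0.142 + 0.11) ≈ 3.968254, MB₁ = 311, so M₁ = 3.968254 × 311 ≈ 1234.127 billion.
After: m₂ = 1 / (0.142 + 0.088) ≈ 4.347826, MB₂ = 311 + 30.3 = 341.3, so M₂ = 4.347826 × 341.3 ≈ 1483.913 billion.
ΔM = M₂ − M₁ = 1483.913 − 1234.127 = 249.786 billion.

249.79 billion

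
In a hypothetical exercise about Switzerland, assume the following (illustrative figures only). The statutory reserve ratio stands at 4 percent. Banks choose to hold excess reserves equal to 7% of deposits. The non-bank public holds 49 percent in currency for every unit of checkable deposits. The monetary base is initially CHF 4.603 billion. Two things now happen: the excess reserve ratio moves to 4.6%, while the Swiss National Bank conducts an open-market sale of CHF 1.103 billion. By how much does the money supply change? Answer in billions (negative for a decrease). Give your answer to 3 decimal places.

Before: m₁ = (1 + 0.49) / (0.04 + 0.07 + 0.49) ≈ 2.48333, MB₁ = 4.603, so M₁ = 2.48333 × 4.603 ≈ 11.4308 billion.
After: m₂ = (1 + 0.49) / (0.04 + 0.046 + 0.49) ≈ 2.58681, MB₂ = 4.603 − 1.103 = 3.5, so M₂ = 2.58681 × 3.5 ≈ 9.0538 billion.
ΔM = M₂ − M₁ = 9.0538 − 11.4308 = -2.377 billion.

-2.377 billion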